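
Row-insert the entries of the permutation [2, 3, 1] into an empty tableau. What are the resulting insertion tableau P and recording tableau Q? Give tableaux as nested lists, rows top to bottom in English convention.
P = [[1, 3], [2]], Q = [[1, 2], [3]]

Insert each entry of the permutation into P by Schensted row insertion, recording in Q the position of each new cell.

After inserting 2: P = [[2]].
After inserting 3: P = [[2, 3]].
After inserting 1: P = [[1, 3], [2]].

So P = [[1, 3], [2]], Q = [[1, 2], [3]].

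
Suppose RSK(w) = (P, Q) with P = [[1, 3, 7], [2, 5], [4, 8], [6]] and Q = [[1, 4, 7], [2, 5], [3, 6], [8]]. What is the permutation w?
6 4 2 8 5 3 7 1

Reverse the RSK construction: for i from n down to 1, find the cell of Q containing i, remove the entry at that cell from P, and reverse-bump it up through P; the value ejected from row 1 is w(i).

Step i=8: Q has 8 at row 4, column 1; remove 6 from row 4 of P and reverse-bump: 6 enters row 3 and ejects 4; 4 enters row 2 and ejects 2; 2 enters row 1 and ejects 1. So w(8) = 1. P is now [[2, 3, 7], [4, 5], [6, 8]].
Step i=7: Q has 7 at row 1, column 3; remove that cell from P, ejecting 7. So w(7) = 7. P is now [[2, 3], [4, 5], [6, 8]].
Step i=6: Q has 6 at row 3, column 2; remove 8 from row 3 of P and reverse-bump: 8 enters row 2 and ejects 5; 5 enters row 1 and ejects 3. So w(6) = 3. P is now [[2, 5], [4, 8], [6]].
Step i=5: Q has 5 at row 2, column 2; remove 8 from row 2 of P and reverse-bump: 8 enters row 1 and ejects 5. So w(5) = 5. P is now [[2, 8], [4], [6]].
Step i=4: Q has 4 at row 1, column 2; remove that cell from P, ejecting 8. So w(4) = 8. P is now [[2], [4], [6]].
Step i=3: Q has 3 at row 3, column 1; remove 6 from row 3 of P and reverse-bump: 6 enters row 2 and ejects 4; 4 enters row 1 and ejects 2. So w(3) = 2. P is now [[4], [6]].
Step i=2: Q has 2 at row 2, column 1; remove 6 from row 2 of P and reverse-bump: 6 enters row 1 and ejects 4. So w(2) = 4. P is now [[6]].
Step i=1: Q has 1 at row 1, column 1; remove that cell from P, ejecting 6. So w(1) = 6. P is now [].

So w = 6 4 2 8 5 3 7 1.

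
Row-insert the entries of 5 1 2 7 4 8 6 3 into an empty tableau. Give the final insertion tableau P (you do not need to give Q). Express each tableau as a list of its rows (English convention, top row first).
Insert 5: appended to row 1. P = [[5]].
Insert 1: 1 bumps 5 from row 1; 5 starts row 2. P = [[1], [5]].
Insert 2: appended to row 1. P = [[1, 2], [5]].
Insert 7: appended to row 1. P = [[1, 2, 7], [5]].
Insert 4: 4 bumps 7 from row 1; 7 appends to row 2. P = [[1, 2, 4], [5, 7]].
Insert 8: appended to row 1. P = [[1, 2, 4, 8], [5, 7]].
Insert 6: 6 bumps 8 from row 1; 8 appends to row 2. P = [[1, 2, 4, 6], [5, 7, 8]].
Insert 3: 3 bumps 4 from row 1; 4 bumps 5 from row 2; 5 starts row 3. P = [[1, 2, 3, 6], [4, 7, 8], [5]].

So P = [[1, 2, 3, 6], [4, 7, 8], [5]].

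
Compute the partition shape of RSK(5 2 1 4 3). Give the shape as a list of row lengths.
Row-insert each entry into an empty tableau.

After inserting 5: P = [[5]].
After inserting 2: P = [[2], [5]].
After inserting 1: P = [[1], [2], [5]].
After inserting 4: P = [[1, 4], [2], [5]].
After inserting 3: P = [[1, 3], [2, 4], [5]].

The final insertion tableau P = [[1, 3], [2, 4], [5]] has shape [2, 2, 1].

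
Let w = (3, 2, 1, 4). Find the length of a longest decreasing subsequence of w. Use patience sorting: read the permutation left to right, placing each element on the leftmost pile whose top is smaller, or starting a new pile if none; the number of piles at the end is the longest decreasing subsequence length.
3: new pile. tops = [3]
2: new pile. tops = [3, 2]
1: new pile. tops = [3, 2, 1]
4: onto pile 1 (replacing 3). tops = [4, 2, 1]

3 piles, so the longest decreasing subsequence has length 3.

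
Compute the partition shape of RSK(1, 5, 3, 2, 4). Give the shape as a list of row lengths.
[3, 1, 1]

RSK row insertion gives P = [[1, 2, 4], [3], [5]], which has shape [3, 1, 1].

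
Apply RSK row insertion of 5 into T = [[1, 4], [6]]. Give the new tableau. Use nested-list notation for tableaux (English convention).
5 is larger than every entry of row 1, so it is appended to row 1. The new tableau is [[1, 4, 5], [6]].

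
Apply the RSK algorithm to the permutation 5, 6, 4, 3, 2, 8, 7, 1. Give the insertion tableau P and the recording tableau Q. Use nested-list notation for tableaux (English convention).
P = [[1, 6, 7], [2, 8], [3], [4], [5]], Q = [[1, 2, 6], [3, 7], [4], [5], [8]]

Insert each entry of the permutation into P by Schensted row insertion, recording in Q the position of each new cell.

After inserting 5: P = [[5]].
After inserting 6: P = [[5, 6]].
After inserting 4: P = [[4, 6], [5]].
After inserting 3: P = [[3, 6], [4], [5]].
After inserting 2: P = [[2, 6], [3], [4], [5]].
After inserting 8: P = [[2, 6, 8], [3], [4], [5]].
After inserting 7: P = [[2, 6, 7], [3, 8], [4], [5]].
After inserting 1: P = [[1, 6, 7], [2, 8], [3], [4], [5]].

So P = [[1, 6, 7], [2, 8], [3], [4], [5]], Q = [[1, 2, 6], [3, 7], [4], [5], [8]].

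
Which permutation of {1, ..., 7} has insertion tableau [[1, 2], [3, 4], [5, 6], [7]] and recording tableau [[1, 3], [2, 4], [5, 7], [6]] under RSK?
Reverse RSK: for i = n, n-1, ..., 1, locate i in Q, remove the corresponding corner cell from P, and reverse-bump its entry up through P; the value ejected from row 1 is w(i).

So w = 5 3 7 6 4 1 2.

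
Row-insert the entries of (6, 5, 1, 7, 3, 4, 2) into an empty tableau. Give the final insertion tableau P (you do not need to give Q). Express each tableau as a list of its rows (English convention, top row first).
Insert 6: appended to row 1. P = [[6]].
Insert 5: 5 bumps 6 from row 1; 6 starts row 2. P = [[5], [6]].
Insert 1: 1 bumps 5 from row 1; 5 bumps 6 from row 2; 6 starts row 3. P = [[1], [5], [6]].
Insert 7: appended to row 1. P = [[1, 7], [5], [6]].
Insert 3: 3 bumps 7 from row 1; 7 appends to row 2. P = [[1, 3], [5, 7], [6]].
Insert 4: appended to row 1. P = [[1, 3, 4], [5, 7], [6]].
Insert 2: 2 bumps 3 from row 1; 3 bumps 5 from row 2; 5 bumps 6 from row 3; 6 starts row 4. P = [[1, 2, 4], [3, 7], [5], [6]].

So P = [[1, 2, 4], [3, 7], [5], [6]].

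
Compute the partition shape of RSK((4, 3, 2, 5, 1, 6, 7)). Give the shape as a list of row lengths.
[4, 1, 1, 1]

Row-insert each entry into an empty tableau.

After inserting 4: P = [[4]].
After inserting 3: P = [[3], [4]].
After inserting 2: P = [[2], [3], [4]].
After inserting 5: P = [[2, 5], [3], [4]].
After inserting 1: P = [[1, 5], [2], [3], [4]].
After inserting 6: P = [[1, 5, 6], [2], [3], [4]].
After inserting 7: P = [[1, 5, 6, 7], [2], [3], [4]].

The final insertion tableau P = [[1, 5, 6, 7], [2], [3], [4]] has shape [4, 1, 1, 1].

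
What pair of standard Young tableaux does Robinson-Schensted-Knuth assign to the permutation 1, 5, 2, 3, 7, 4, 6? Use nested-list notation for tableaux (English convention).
P = [[1, 2, 3, 4, 6], [5, 7]], Q = [[1, 2, 4, 5, 7], [3, 6]]

Insert each entry of the permutation into P by Schensted row insertion, recording in Q the position of each new cell.

Insert 1: appended to row 1. P = [[1]], Q = [[1]].
Insert 5: appended to row 1. P = [[1, 5]], Q = [[1, 2]].
Insert 2: 2 bumps 5 from row 1; 5 starts row 2. P = [[1, 2], [5]], Q = [[1, 2], [3]].
Insert 3: appended to row 1. P = [[1, 2, 3], [5]], Q = [[1, 2, 4], [3]].
Insert 7: appended to row 1. P = [[1, 2, 3, 7], [5]], Q = [[1, 2, 4, 5], [3]].
Insert 4: 4 bumps 7 from row 1; 7 appends to row 2. P = [[1, 2, 3, 4], [5, 7]], Q = [[1, 2, 4, 5], [3, 6]].
Insert 6: appended to row 1. P = [[1, 2, 3, 4, 6], [5, 7]], Q = [[1, 2, 4, 5, 7], [3, 6]].

So P = [[1, 2, 3, 4, 6], [5, 7]], Q = [[1, 2, 4, 5, 7], [3, 6]].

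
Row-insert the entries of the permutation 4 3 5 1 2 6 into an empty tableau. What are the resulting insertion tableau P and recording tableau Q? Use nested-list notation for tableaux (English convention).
Insert each entry of the permutation into P by Schensted row insertion, recording in Q the position of each new cell.

Insert 4: appended to row 1. P = [[4]], Q = [[1]].
Insert 3: 3 bumps 4 from row 1; 4 starts row 2. P = [[3], [4]], Q = [[1], [2]].
Insert 5: appended to row 1. P = [[3, 5], [4]], Q = [[1, 3], [2]].
Insert 1: 1 bumps 3 from row 1; 3 bumps 4 from row 2; 4 starts row 3. P = [[1, 5], [3], [4]], Q = [[1, 3], [2], [4]].
Insert 2: 2 bumps 5 from row 1; 5 appends to row 2. P = [[1, 2], [3, 5], [4]], Q = [[1, 3], [2, 5], [4]].
Insert 6: appended to row 1. P = [[1, 2, 6], [3, 5], [4]], Q = [[1, 3, 6], [2, 5], [4]].

So P = [[1, 2, 6], [3, 5], [4]], Q = [[1, 3, 6], [2, 5], [4]].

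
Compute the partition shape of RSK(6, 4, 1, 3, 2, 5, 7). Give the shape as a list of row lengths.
[4, 1, 1, 1]

Row-insert each entry into an empty tableau.

After inserting 6: P = [[6]].
After inserting 4: P = [[4], [6]].
After inserting 1: P = [[1], [4], [6]].
After inserting 3: P = [[1, 3], [4], [6]].
After inserting 2: P = [[1, 2], [3], [4], [6]].
After inserting 5: P = [[1, 2, 5], [3], [4], [6]].
After inserting 7: P = [[1, 2, 5, 7], [3], [4], [6]].

The final insertion tableau P = [[1, 2, 5, 7], [3], [4], [6]] has shape [4, 1, 1, 1].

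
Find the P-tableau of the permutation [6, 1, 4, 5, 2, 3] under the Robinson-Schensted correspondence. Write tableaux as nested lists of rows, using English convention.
Insert 6: appended to row 1. P = [[6]].
Insert 1: 1 bumps 6 from row 1; 6 starts row 2. P = [[1], [6]].
Insert 4: appended to row 1. P = [[1, 4], [6]].
Insert 5: appended to row 1. P = [[1, 4, 5], [6]].
Insert 2: 2 bumps 4 from row 1; 4 bumps 6 from row 2; 6 starts row 3. P = [[1, 2, 5], [4], [6]].
Insert 3: 3 bumps 5 from row 1; 5 appends to row 2. P = [[1, 2, 3], [4, 5], [6]].

So P = [[1, 2, 3], [4, 5], [6]].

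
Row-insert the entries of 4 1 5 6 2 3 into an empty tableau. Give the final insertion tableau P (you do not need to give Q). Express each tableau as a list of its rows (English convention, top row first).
P = [[1, 2, 3], [4, 5, 6]]

Insert 4: appended to row 1. P = [[4]].
Insert 1: 1 bumps 4 from row 1; 4 starts row 2. P = [[1], [4]].
Insert 5: appended to row 1. P = [[1, 5], [4]].
Insert 6: appended to row 1. P = [[1, 5, 6], [4]].
Insert 2: 2 bumps 5 from row 1; 5 appends to row 2. P = [[1, 2, 6], [4, 5]].
Insert 3: 3 bumps 6 from row 1; 6 appends to row 2. P = [[1, 2, 3], [4, 5, 6]].

So P = [[1, 2, 3], [4, 5, 6]].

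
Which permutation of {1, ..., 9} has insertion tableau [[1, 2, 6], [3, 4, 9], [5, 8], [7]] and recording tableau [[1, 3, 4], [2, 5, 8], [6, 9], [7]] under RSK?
7 3 8 9 5 4 1 6 2

Reverse RSK: for i = n, n-1, ..., 1, locate i in Q, remove the corresponding corner cell from P, and reverse-bump its entry up through P; the value ejected from row 1 is w(i).

So w = 7 3 8 9 5 4 1 6 2.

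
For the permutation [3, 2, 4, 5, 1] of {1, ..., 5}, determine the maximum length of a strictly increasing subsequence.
3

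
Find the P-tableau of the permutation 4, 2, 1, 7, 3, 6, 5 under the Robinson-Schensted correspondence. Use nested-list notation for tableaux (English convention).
Insert 4: appended to row 1. P = [[4]].
Insert 2: 2 bumps 4 from row 1; 4 starts row 2. P = [[2], [4]].
Insert 1: 1 bumps 2 from row 1; 2 bumps 4 from row 2; 4 starts row 3. P = [[1], [2], [4]].
Insert 7: appended to row 1. P = [[1, 7], [2], [4]].
Insert 3: 3 bumps 7 from row 1; 7 appends to row 2. P = [[1, 3], [2, 7], [4]].
Insert 6: appended to row 1. P = [[1, 3, 6], [2, 7], [4]].
Insert 5: 5 bumps 6 from row 1; 6 bumps 7 from row 2; 7 appends to row 3. P = [[1, 3, 5], [2, 6], [4, 7]].

So P = [[1, 3, 5], [2, 6], [4, 7]].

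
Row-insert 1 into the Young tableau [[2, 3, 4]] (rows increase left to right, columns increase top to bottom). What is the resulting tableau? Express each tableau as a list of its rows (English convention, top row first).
[[1, 3, 4], [2]]

In row 1, 1 replaces 2 (the leftmost entry greater than 1); 2 is bumped to row 2. 2 starts a new row 2. The new tableau is [[1, 3, 4], [2]].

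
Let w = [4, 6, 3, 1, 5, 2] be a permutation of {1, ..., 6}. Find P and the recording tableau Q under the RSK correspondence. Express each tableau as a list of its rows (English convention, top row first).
Insert each entry of the permutation into P by Schensted row insertion, recording in Q the position of each new cell.

Insert 4: appended to row 1. P = [[4]].
Insert 6: appended to row 1. P = [[4, 6]].
Insert 3: 3 bumps 4 from row 1; 4 starts row 2. P = [[3, 6], [4]].
Insert 1: 1 bumps 3 from row 1; 3 bumps 4 from row 2; 4 starts row 3. P = [[1, 6], [3], [4]].
Insert 5: 5 bumps 6 from row 1; 6 appends to row 2. P = [[1, 5], [3, 6], [4]].
Insert 2: 2 bumps 5 from row 1; 5 bumps 6 from row 2; 6 appends to row 3. P = [[1, 2], [3, 5], [4, 6]].

So P = [[1, 2], [3, 5], [4, 6]], Q = [[1, 2], [3, 5], [4, 6]].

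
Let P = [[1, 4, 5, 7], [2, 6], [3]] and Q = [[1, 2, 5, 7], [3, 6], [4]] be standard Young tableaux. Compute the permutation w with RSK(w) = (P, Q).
Reverse the RSK construction: for i from n down to 1, find the cell of Q containing i, remove the entry at that cell from P, and reverse-bump it up through P; the value ejected from row 1 is w(i).

Step i=7: Q has 7 at row 1, column 4; remove that cell from P, ejecting 7. So w(7) = 7. P is now [[1, 4, 5], [2, 6], [3]].
Step i=6: Q has 6 at row 2, column 2; remove 6 from row 2 of P and reverse-bump: 6 enters row 1 and ejects 5. So w(6) = 5. P is now [[1, 4, 6], [2], [3]].
Step i=5: Q has 5 at row 1, column 3; remove that cell from P, ejecting 6. So w(5) = 6. P is now [[1, 4], [2], [3]].
Step i=4: Q has 4 at row 3, column 1; remove 3 from row 3 of P and reverse-bump: 3 enters row 2 and ejects 2; 2 enters row 1 and ejects 1. So w(4) = 1. P is now [[2, 4], [3]].
Step i=3: Q has 3 at row 2, column 1; remove 3 from row 2 of P and reverse-bump: 3 enters row 1 and ejects 2. So w(3) = 2. P is now [[3, 4]].
Step i=2: Q has 2 at row 1, column 2; remove that cell from P, ejecting 4. So w(2) = 4. P is now [[3]].
Step i=1: Q has 1 at row 1, column 1; remove that cell from P, ejecting 3. So w(1) = 3. P is now [].

So w = 3 4 2 1 6 5 7.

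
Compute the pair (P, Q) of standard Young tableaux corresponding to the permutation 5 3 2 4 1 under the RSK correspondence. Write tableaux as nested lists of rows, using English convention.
P = [[1, 4], [2], [3], [5]], Q = [[1, 4], [2], [3], [5]]

Insert each entry of the permutation into P by Schensted row insertion, recording in Q the position of each new cell.

Insert 5: appended to row 1. P = [[5]].
Insert 3: 3 bumps 5 from row 1; 5 starts row 2. P = [[3], [5]].
Insert 2: 2 bumps 3 from row 1; 3 bumps 5 from row 2; 5 starts row 3. P = [[2], [3], [5]].
Insert 4: appended to row 1. P = [[2, 4], [3], [5]].
Insert 1: 1 bumps 2 from row 1; 2 bumps 3 from row 2; 3 bumps 5 from row 3; 5 starts row 4. P = [[1, 4], [2], [3], [5]].

So P = [[1, 4], [2], [3], [5]], Q = [[1, 4], [2], [3], [5]].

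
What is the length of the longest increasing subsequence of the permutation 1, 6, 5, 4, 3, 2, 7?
3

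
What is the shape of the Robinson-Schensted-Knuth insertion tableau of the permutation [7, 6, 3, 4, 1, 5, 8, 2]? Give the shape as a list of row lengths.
[4, 2, 1, 1]

Row-insert each entry into an empty tableau.

After inserting 7: P = [[7]].
After inserting 6: P = [[6], [7]].
After inserting 3: P = [[3], [6], [7]].
After inserting 4: P = [[3, 4], [6], [7]].
After inserting 1: P = [[1, 4], [3], [6], [7]].
After inserting 5: P = [[1, 4, 5], [3], [6], [7]].
After inserting 8: P = [[1, 4, 5, 8], [3], [6], [7]].
After inserting 2: P = [[1, 2, 5, 8], [3, 4], [6], [7]].

The final insertion tableau P = [[1, 2, 5, 8], [3, 4], [6], [7]] has shape [4, 2, 1, 1].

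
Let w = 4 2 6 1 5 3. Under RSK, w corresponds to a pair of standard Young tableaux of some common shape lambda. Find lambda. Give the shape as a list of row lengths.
[2, 2, 2]

Row-insert each entry into an empty tableau.

After inserting 4: P = [[4]].
After inserting 2: P = [[2], [4]].
After inserting 6: P = [[2, 6], [4]].
After inserting 1: P = [[1, 6], [2], [4]].
After inserting 5: P = [[1, 5], [2, 6], [4]].
After inserting 3: P = [[1, 3], [2, 5], [4, 6]].

The final insertion tableau P = [[1, 3], [2, 5], [4, 6]] has shape [2, 2, 2].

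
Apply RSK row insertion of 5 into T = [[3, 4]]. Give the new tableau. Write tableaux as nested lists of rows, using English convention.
5 is larger than every entry of row 1, so it is appended to row 1. The new tableau is [[3, 4, 5]].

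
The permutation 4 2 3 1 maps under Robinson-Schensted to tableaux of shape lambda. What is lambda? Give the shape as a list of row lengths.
Row-insert each entry into an empty tableau.

After inserting 4: P = [[4]].
After inserting 2: P = [[2], [4]].
After inserting 3: P = [[2, 3], [4]].
After inserting 1: P = [[1, 3], [2], [4]].

The final insertion tableau P = [[1, 3], [2], [4]] has shape [2, 1, 1].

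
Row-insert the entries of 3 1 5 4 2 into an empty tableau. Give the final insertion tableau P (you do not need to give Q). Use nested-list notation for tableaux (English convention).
Insert 3: appended to row 1. P = [[3]].
Insert 1: 1 bumps 3 from row 1; 3 starts row 2. P = [[1], [3]].
Insert 5: appended to row 1. P = [[1, 5], [3]].
Insert 4: 4 bumps 5 from row 1; 5 appends to row 2. P = [[1, 4], [3, 5]].
Insert 2: 2 bumps 4 from row 1; 4 bumps 5 from row 2; 5 starts row 3. P = [[1, 2], [3, 4], [5]].

So P = [[1, 2], [3, 4], [5]].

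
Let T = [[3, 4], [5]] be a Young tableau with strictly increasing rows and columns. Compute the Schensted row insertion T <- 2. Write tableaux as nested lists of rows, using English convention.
[[2, 4], [3], [5]]

In row 1, 2 replaces 3 (the leftmost entry greater than 2); 3 is bumped to row 2. In row 2, 3 replaces 5 (the leftmost entry greater than 3); 5 is bumped to row 3. 5 starts a new row 3. The new tableau is [[2, 4], [3], [5]].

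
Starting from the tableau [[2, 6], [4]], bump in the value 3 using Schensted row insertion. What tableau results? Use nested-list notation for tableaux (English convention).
In row 1, 3 replaces 6 (the leftmost entry greater than 3); 6 is bumped to row 2. 6 is appended to row 2. The new tableau is [[2, 3], [4, 6]].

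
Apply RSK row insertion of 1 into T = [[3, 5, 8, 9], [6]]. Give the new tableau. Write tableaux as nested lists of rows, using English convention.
In row 1, 1 replaces 3 (the leftmost entry greater than 1); 3 is bumped to row 2. In row 2, 3 replaces 6 (the leftmost entry greater than 3); 6 is bumped to row 3. 6 starts a new row 3. The new tableau is [[1, 5, 8, 9], [3], [6]].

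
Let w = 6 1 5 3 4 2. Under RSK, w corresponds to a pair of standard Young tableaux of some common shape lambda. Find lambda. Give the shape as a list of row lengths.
[3, 1, 1, 1]

RSK row insertion gives P = [[1, 2, 4], [3], [5], [6]], which has shape [3, 1, 1, 1].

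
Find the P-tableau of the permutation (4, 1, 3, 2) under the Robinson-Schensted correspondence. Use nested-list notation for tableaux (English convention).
P = [[1, 2], [3], [4]]

Insert 4: appended to row 1. P = [[4]].
Insert 1: 1 bumps 4 from row 1; 4 starts row 2. P = [[1], [4]].
Insert 3: appended to row 1. P = [[1, 3], [4]].
Insert 2: 2 bumps 3 from row 1; 3 bumps 4 from row 2; 4 starts row 3. P = [[1, 2], [3], [4]].

So P = [[1, 2], [3], [4]].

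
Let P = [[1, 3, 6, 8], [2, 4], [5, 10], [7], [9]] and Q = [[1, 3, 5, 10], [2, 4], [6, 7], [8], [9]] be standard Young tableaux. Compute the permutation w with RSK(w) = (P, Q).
Reverse the RSK construction: for i from n down to 1, find the cell of Q containing i, remove the entry at that cell from P, and reverse-bump it up through P; the value ejected from row 1 is w(i).

Step i=10: Q has 10 at row 1, column 4; remove that cell from P, ejecting 8. So w(10) = 8. P is now [[1, 3, 6], [2, 4], [5, 10], [7], [9]].
Step i=9: Q has 9 at row 5, column 1; remove 9 from row 5 of P and reverse-bump: 9 enters row 4 and ejects 7; 7 enters row 3 and ejects 5; 5 enters row 2 and ejects 4; 4 enters row 1 and ejects 3. So w(9) = 3. P is now [[1, 4, 6], [2, 5], [7, 10], [9]].
Step i=8: Q has 8 at row 4, column 1; remove 9 from row 4 of P and reverse-bump: 9 enters row 3 and ejects 7; 7 enters row 2 and ejects 5; 5 enters row 1 and ejects 4. So w(8) = 4. P is now [[1, 5, 6], [2, 7], [9, 10]].
Step i=7: Q has 7 at row 3, column 2; remove 10 from row 3 of P and reverse-bump: 10 enters row 2 and ejects 7; 7 enters row 1 and ejects 6. So w(7) = 6. P is now [[1, 5, 7], [2, 10], [9]].
Step i=6: Q has 6 at row 3, column 1; remove 9 from row 3 of P and reverse-bump: 9 enters row 2 and ejects 2; 2 enters row 1 and ejects 1. So w(6) = 1. P is now [[2, 5, 7], [9, 10]].
Step i=5: Q has 5 at row 1, column 3; remove that cell from P, ejecting 7. So w(5) = 7. P is now [[2, 5], [9, 10]].
Step i=4: Q has 4 at row 2, column 2; remove 10 from row 2 of P and reverse-bump: 10 enters row 1 and ejects 5. So w(4) = 5. P is now [[2, 10], [9]].
Step i=3: Q has 3 at row 1, column 2; remove that cell from P, ejecting 10. So w(3) = 10. P is now [[2], [9]].
Step i=2: Q has 2 at row 2, column 1; remove 9 from row 2 of P and reverse-bump: 9 enters row 1 and ejects 2. So w(2) = 2. P is now [[9]].
Step i=1: Q has 1 at row 1, column 1; remove that cell from P, ejecting 9. So w(1) = 9. P is now [].

So w = 9 2 10 5 7 1 6 4 3 8.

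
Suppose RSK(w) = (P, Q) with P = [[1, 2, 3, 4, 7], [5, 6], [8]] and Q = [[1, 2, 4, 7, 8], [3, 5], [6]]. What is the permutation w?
Reverse the RSK construction: for i from n down to 1, find the cell of Q containing i, remove the entry at that cell from P, and reverse-bump it up through P; the value ejected from row 1 is w(i).

Step i=8: Q has 8 at row 1, column 5; remove that cell from P, ejecting 7. So w(8) = 7. P is now [[1, 2, 3, 4], [5, 6], [8]].
Step i=7: Q has 7 at row 1, column 4; remove that cell from P, ejecting 4. So w(7) = 4. P is now [[1, 2, 3], [5, 6], [8]].
Step i=6: Q has 6 at row 3, column 1; remove 8 from row 3 of P and reverse-bump: 8 enters row 2 and ejects 6; 6 enters row 1 and ejects 3. So w(6) = 3. P is now [[1, 2, 6], [5, 8]].
Step i=5: Q has 5 at row 2, column 2; remove 8 from row 2 of P and reverse-bump: 8 enters row 1 and ejects 6. So w(5) = 6. P is now [[1, 2, 8], [5]].
Step i=4: Q has 4 at row 1, column 3; remove that cell from P, ejecting 8. So w(4) = 8. P is now [[1, 2], [5]].
Step i=3: Q has 3 at row 2, column 1; remove 5 from row 2 of P and reverse-bump: 5 enters row 1 and ejects 2. So w(3) = 2. P is now [[1, 5]].
Step i=2: Q has 2 at row 1, column 2; remove that cell from P, ejecting 5. So w(2) = 5. P is now [[1]].
Step i=1: Q has 1 at row 1, column 1; remove that cell from P, ejecting 1. So w(1) = 1. P is now [].

So w = 1 5 2 8 6 3 4 7.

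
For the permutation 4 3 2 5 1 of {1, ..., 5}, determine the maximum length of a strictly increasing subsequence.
2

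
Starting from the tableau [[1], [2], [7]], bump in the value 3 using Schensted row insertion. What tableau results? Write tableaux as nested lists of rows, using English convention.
3 is larger than every entry of row 1, so it is appended to row 1. The new tableau is [[1, 3], [2], [7]].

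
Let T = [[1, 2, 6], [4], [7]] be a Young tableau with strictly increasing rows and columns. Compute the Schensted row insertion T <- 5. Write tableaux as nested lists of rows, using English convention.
[[1, 2, 5], [4, 6], [7]]

In row 1, 5 replaces 6 (the leftmost entry greater than 5); 6 is bumped to row 2. 6 is appended to row 2. The new tableau is [[1, 2, 5], [4, 6], [7]].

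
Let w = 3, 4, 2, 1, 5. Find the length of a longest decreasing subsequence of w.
3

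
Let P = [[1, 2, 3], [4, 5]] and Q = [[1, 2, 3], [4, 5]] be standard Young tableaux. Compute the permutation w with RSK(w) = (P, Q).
1 4 5 2 3

Reverse the RSK construction: for i from n down to 1, find the cell of Q containing i, remove the entry at that cell from P, and reverse-bump it up through P; the value ejected from row 1 is w(i).

Step i=5: Q has 5 at row 2, column 2; remove 5 from row 2 of P and reverse-bump: 5 enters row 1 and ejects 3. So w(5) = 3. P is now [[1, 2, 5], [4]].
Step i=4: Q has 4 at row 2, column 1; remove 4 from row 2 of P and reverse-bump: 4 enters row 1 and ejects 2. So w(4) = 2. P is now [[1, 4, 5]].
Step i=3: Q has 3 at row 1, column 3; remove that cell from P, ejecting 5. So w(3) = 5. P is now [[1, 4]].
Step i=2: Q has 2 at row 1, column 2; remove that cell from P, ejecting 4. So w(2) = 4. P is now [[1]].
Step i=1: Q has 1 at row 1, column 1; remove that cell from P, ejecting 1. So w(1) = 1. P is now [].

So w = 1 4 5 2 3.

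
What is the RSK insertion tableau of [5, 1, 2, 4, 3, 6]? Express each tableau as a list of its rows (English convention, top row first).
P = [[1, 2, 3, 6], [4], [5]]

After inserting 5: P = [[5]].
After inserting 1: P = [[1], [5]].
After inserting 2: P = [[1, 2], [5]].
After inserting 4: P = [[1, 2, 4], [5]].
After inserting 3: P = [[1, 2, 3], [4], [5]].
After inserting 6: P = [[1, 2, 3, 6], [4], [5]].

So P = [[1, 2, 3, 6], [4], [5]].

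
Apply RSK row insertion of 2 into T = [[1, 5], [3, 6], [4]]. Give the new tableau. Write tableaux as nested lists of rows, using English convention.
In row 1, 2 replaces 5 (the leftmost entry greater than 2); 5 is bumped to row 2. In row 2, 5 replaces 6 (the leftmost entry greater than 5); 6 is bumped to row 3. 6 is appended to row 3. The new tableau is [[1, 2], [3, 5], [4, 6]].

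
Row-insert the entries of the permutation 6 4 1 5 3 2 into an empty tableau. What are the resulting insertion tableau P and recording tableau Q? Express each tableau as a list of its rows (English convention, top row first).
P = [[1, 2], [3, 5], [4], [6]], Q = [[1, 4], [2, 5], [3], [6]]

Insert each entry of the permutation into P by Schensted row insertion, recording in Q the position of each new cell.

Insert 6: appended to row 1. P = [[6]], Q = [[1]].
Insert 4: 4 bumps 6 from row 1; 6 starts row 2. P = [[4], [6]], Q = [[1], [2]].
Insert 1: 1 bumps 4 from row 1; 4 bumps 6 from row 2; 6 starts row 3. P = [[1], [4], [6]], Q = [[1], [2], [3]].
Insert 5: appended to row 1. P = [[1, 5], [4], [6]], Q = [[1, 4], [2], [3]].
Insert 3: 3 bumps 5 from row 1; 5 appends to row 2. P = [[1, 3], [4, 5], [6]], Q = [[1, 4], [2, 5], [3]].
Insert 2: 2 bumps 3 from row 1; 3 bumps 4 from row 2; 4 bumps 6 from row 3; 6 starts row 4. P = [[1, 2], [3, 5], [4], [6]], Q = [[1, 4], [2, 5], [3], [6]].

So P = [[1, 2], [3, 5], [4], [6]], Q = [[1, 4], [2, 5], [3], [6]].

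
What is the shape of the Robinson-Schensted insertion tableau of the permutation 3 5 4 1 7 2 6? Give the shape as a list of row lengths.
Row-insert each entry into an empty tableau.

After inserting 3: P = [[3]].
After inserting 5: P = [[3, 5]].
After inserting 4: P = [[3, 4], [5]].
After inserting 1: P = [[1, 4], [3], [5]].
After inserting 7: P = [[1, 4, 7], [3], [5]].
After inserting 2: P = [[1, 2, 7], [3, 4], [5]].
After inserting 6: P = [[1, 2, 6], [3, 4, 7], [5]].

The final insertion tableau P = [[1, 2, 6], [3, 4, 7], [5]] has shape [3, 3, 1].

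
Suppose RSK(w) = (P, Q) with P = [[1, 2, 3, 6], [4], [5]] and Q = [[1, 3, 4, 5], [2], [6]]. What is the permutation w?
5 1 2 4 6 3

Reverse the RSK construction: for i from n down to 1, find the cell of Q containing i, remove the entry at that cell from P, and reverse-bump it up through P; the value ejected from row 1 is w(i).

Step i=6: Q has 6 at row 3, column 1; remove 5 from row 3 of P and reverse-bump: 5 enters row 2 and ejects 4; 4 enters row 1 and ejects 3. So w(6) = 3. P is now [[1, 2, 4, 6], [5]].
Step i=5: Q has 5 at row 1, column 4; remove that cell from P, ejecting 6. So w(5) = 6. P is now [[1, 2, 4], [5]].
Step i=4: Q has 4 at row 1, column 3; remove that cell from P, ejecting 4. So w(4) = 4. P is now [[1, 2], [5]].
Step i=3: Q has 3 at row 1, column 2; remove that cell from P, ejecting 2. So w(3) = 2. P is now [[1], [5]].
Step i=2: Q has 2 at row 2, column 1; remove 5 from row 2 of P and reverse-bump: 5 enters row 1 and ejects 1. So w(2) = 1. P is now [[5]].
Step i=1: Q has 1 at row 1, column 1; remove that cell from P, ejecting 5. So w(1) = 5. P is now [].

So w = 5 1 2 4 6 3.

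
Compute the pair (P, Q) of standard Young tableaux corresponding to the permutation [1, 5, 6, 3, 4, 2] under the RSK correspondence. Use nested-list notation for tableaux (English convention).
P = [[1, 2, 4], [3, 6], [5]], Q = [[1, 2, 3], [4, 5], [6]]

Insert each entry of the permutation into P by Schensted row insertion, recording in Q the position of each new cell.

Insert 1: appended to row 1. P = [[1]].
Insert 5: appended to row 1. P = [[1, 5]].
Insert 6: appended to row 1. P = [[1, 5, 6]].
Insert 3: 3 bumps 5 from row 1; 5 starts row 2. P = [[1, 3, 6], [5]].
Insert 4: 4 bumps 6 from row 1; 6 appends to row 2. P = [[1, 3, 4], [5, 6]].
Insert 2: 2 bumps 3 from row 1; 3 bumps 5 from row 2; 5 starts row 3. P = [[1, 2, 4], [3, 6], [5]].

So P = [[1, 2, 4], [3, 6], [5]], Q = [[1, 2, 3], [4, 5], [6]].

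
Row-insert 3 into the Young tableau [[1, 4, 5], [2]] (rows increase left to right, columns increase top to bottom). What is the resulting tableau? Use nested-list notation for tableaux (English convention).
[[1, 3, 5], [2, 4]]

In row 1, 3 replaces 4 (the leftmost entry greater than 3); 4 is bumped to row 2. 4 is appended to row 2. The new tableau is [[1, 3, 5], [2, 4]].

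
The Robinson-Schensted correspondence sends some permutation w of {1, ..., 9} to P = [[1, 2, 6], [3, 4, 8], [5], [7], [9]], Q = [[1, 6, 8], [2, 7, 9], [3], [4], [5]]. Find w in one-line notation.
Reverse the RSK construction: for i from n down to 1, find the cell of Q containing i, remove the entry at that cell from P, and reverse-bump it up through P; the value ejected from row 1 is w(i).

Step i=9: Q has 9 at row 2, column 3; remove 8 from row 2 of P and reverse-bump: 8 enters row 1 and ejects 6. So w(9) = 6. P is now [[1, 2, 8], [3, 4], [5], [7], [9]].
Step i=8: Q has 8 at row 1, column 3; remove that cell from P, ejecting 8. So w(8) = 8. P is now [[1, 2], [3, 4], [5], [7], [9]].
Step i=7: Q has 7 at row 2, column 2; remove 4 from row 2 of P and reverse-bump: 4 enters row 1 and ejects 2. So w(7) = 2. P is now [[1, 4], [3], [5], [7], [9]].
Step i=6: Q has 6 at row 1, column 2; remove that cell from P, ejecting 4. So w(6) = 4. P is now [[1], [3], [5], [7], [9]].
Step i=5: Q has 5 at row 5, column 1; remove 9 from row 5 of P and reverse-bump: 9 enters row 4 and ejects 7; 7 enters row 3 and ejects 5; 5 enters row 2 and ejects 3; 3 enters row 1 and ejects 1. So w(5) = 1. P is now [[3], [5], [7], [9]].
Step i=4: Q has 4 at row 4, column 1; remove 9 from row 4 of P and reverse-bump: 9 enters row 3 and ejects 7; 7 enters row 2 and ejects 5; 5 enters row 1 and ejects 3. So w(4) = 3. P is now [[5], [7], [9]].
Step i=3: Q has 3 at row 3, column 1; remove 9 from row 3 of P and reverse-bump: 9 enters row 2 and ejects 7; 7 enters row 1 and ejects 5. So w(3) = 5. P is now [[7], [9]].
Step i=2: Q has 2 at row 2, column 1; remove 9 from row 2 of P and reverse-bump: 9 enters row 1 and ejects 7. So w(2) = 7. P is now [[9]].
Step i=1: Q has 1 at row 1, column 1; remove that cell from P, ejecting 9. So w(1) = 9. P is now [].

So w = 9 7 5 3 1 4 2 8 6.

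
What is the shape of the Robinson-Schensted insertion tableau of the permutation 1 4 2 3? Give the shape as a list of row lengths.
[3, 1]

Row-insert each entry into an empty tableau.

After inserting 1: P = [[1]].
After inserting 4: P = [[1, 4]].
After inserting 2: P = [[1, 2], [4]].
After inserting 3: P = [[1, 2, 3], [4]].

The final insertion tableau P = [[1, 2, 3], [4]] has shape [3, 1].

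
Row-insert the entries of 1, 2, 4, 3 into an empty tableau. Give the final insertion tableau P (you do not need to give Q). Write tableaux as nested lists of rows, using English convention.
Insert 1: appended to row 1. P = [[1]].
Insert 2: appended to row 1. P = [[1, 2]].
Insert 4: appended to row 1. P = [[1, 2, 4]].
Insert 3: 3 bumps 4 from row 1; 4 starts row 2. P = [[1, 2, 3], [4]].

So P = [[1, 2, 3], [4]].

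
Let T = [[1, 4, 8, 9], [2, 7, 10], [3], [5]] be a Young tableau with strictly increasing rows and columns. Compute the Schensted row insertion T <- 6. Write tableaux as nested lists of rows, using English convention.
[[1, 4, 6, 9], [2, 7, 8], [3, 10], [5]]

In row 1, 6 replaces 8 (the leftmost entry greater than 6); 8 is bumped to row 2. In row 2, 8 replaces 10 (the leftmost entry greater than 8); 10 is bumped to row 3. 10 is appended to row 3. The new tableau is [[1, 4, 6, 9], [2, 7, 8], [3, 10], [5]].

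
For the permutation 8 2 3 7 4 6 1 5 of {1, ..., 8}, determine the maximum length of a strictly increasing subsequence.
4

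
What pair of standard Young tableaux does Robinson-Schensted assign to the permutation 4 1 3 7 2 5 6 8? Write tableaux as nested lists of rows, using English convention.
Insert each entry of the permutation into P by Schensted row insertion, recording in Q the position of each new cell.

Insert 4: appended to row 1. P = [[4]], Q = [[1]].
Insert 1: 1 bumps 4 from row 1; 4 starts row 2. P = [[1], [4]], Q = [[1], [2]].
Insert 3: appended to row 1. P = [[1, 3], [4]], Q = [[1, 3], [2]].
Insert 7: appended to row 1. P = [[1, 3, 7], [4]], Q = [[1, 3, 4], [2]].
Insert 2: 2 bumps 3 from row 1; 3 bumps 4 from row 2; 4 starts row 3. P = [[1, 2, 7], [3], [4]], Q = [[1, 3, 4], [2], [5]].
Insert 5: 5 bumps 7 from row 1; 7 appends to row 2. P = [[1, 2, 5], [3, 7], [4]], Q = [[1, 3, 4], [2, 6], [5]].
Insert 6: appended to row 1. P = [[1, 2, 5, 6], [3, 7], [4]], Q = [[1, 3, 4, 7], [2, 6], [5]].
Insert 8: appended to row 1. P = [[1, 2, 5, 6, 8], [3, 7], [4]], Q = [[1, 3, 4, 7, 8], [2, 6], [5]].

So P = [[1, 2, 5, 6, 8], [3, 7], [4]], Q = [[1, 3, 4, 7, 8], [2, 6], [5]].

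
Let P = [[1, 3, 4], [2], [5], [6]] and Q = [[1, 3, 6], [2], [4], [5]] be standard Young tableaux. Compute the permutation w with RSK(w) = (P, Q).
Reverse the RSK construction: for i from n down to 1, find the cell of Q containing i, remove the entry at that cell from P, and reverse-bump it up through P; the value ejected from row 1 is w(i).

Step i=6: Q has 6 at row 1, column 3; remove that cell from P, ejecting 4. So w(6) = 4. P is now [[1, 3], [2], [5], [6]].
Step i=5: Q has 5 at row 4, column 1; remove 6 from row 4 of P and reverse-bump: 6 enters row 3 and ejects 5; 5 enters row 2 and ejects 2; 2 enters row 1 and ejects 1. So w(5) = 1. P is now [[2, 3], [5], [6]].
Step i=4: Q has 4 at row 3, column 1; remove 6 from row 3 of P and reverse-bump: 6 enters row 2 and ejects 5; 5 enters row 1 and ejects 3. So w(4) = 3. P is now [[2, 5], [6]].
Step i=3: Q has 3 at row 1, column 2; remove that cell from P, ejecting 5. So w(3) = 5. P is now [[2], [6]].
Step i=2: Q has 2 at row 2, column 1; remove 6 from row 2 of P and reverse-bump: 6 enters row 1 and ejects 2. So w(2) = 2. P is now [[6]].
Step i=1: Q has 1 at row 1, column 1; remove that cell from P, ejecting 6. So w(1) = 6. P is now [].

So w = 6 2 5 3 1 4.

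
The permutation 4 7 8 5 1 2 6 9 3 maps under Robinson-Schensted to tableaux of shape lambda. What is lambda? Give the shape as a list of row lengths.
Row-insert each entry into an empty tableau.

After inserting 4: P = [[4]].
After inserting 7: P = [[4, 7]].
After inserting 8: P = [[4, 7, 8]].
After inserting 5: P = [[4, 5, 8], [7]].
After inserting 1: P = [[1, 5, 8], [4], [7]].
After inserting 2: P = [[1, 2, 8], [4, 5], [7]].
After inserting 6: P = [[1, 2, 6], [4, 5, 8], [7]].
After inserting 9: P = [[1, 2, 6, 9], [4, 5, 8], [7]].
After inserting 3: P = [[1, 2, 3, 9], [4, 5, 6], [7, 8]].

The final insertion tableau P = [[1, 2, 3, 9], [4, 5, 6], [7, 8]] has shape [4, 3, 2].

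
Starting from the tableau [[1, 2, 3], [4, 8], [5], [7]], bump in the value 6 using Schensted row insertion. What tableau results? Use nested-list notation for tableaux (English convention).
6 is larger than every entry of row 1, so it is appended to row 1. The new tableau is [[1, 2, 3, 6], [4, 8], [5], [7]].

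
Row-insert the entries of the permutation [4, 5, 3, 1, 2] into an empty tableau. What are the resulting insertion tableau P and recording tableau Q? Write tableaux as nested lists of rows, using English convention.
P = [[1, 2], [3, 5], [4]], Q = [[1, 2], [3, 5], [4]]

Insert each entry of the permutation into P by Schensted row insertion, recording in Q the position of each new cell.

Insert 4: appended to row 1. P = [[4]].
Insert 5: appended to row 1. P = [[4, 5]].
Insert 3: 3 bumps 4 from row 1; 4 starts row 2. P = [[3, 5], [4]].
Insert 1: 1 bumps 3 from row 1; 3 bumps 4 from row 2; 4 starts row 3. P = [[1, 5], [3], [4]].
Insert 2: 2 bumps 5 from row 1; 5 appends to row 2. P = [[1, 2], [3, 5], [4]].

So P = [[1, 2], [3, 5], [4]], Q = [[1, 2], [3, 5], [4]].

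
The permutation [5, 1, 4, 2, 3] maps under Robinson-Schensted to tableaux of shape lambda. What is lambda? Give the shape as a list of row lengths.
[3, 1, 1]

RSK row insertion gives P = [[1, 2, 3], [4], [5]], which has shape [3, 1, 1].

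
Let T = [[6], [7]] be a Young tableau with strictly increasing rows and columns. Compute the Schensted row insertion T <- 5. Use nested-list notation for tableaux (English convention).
In row 1, 5 replaces 6 (the leftmost entry greater than 5); 6 is bumped to row 2. In row 2, 6 replaces 7 (the leftmost entry greater than 6); 7 is bumped to row 3. 7 starts a new row 3. The new tableau is [[5], [6], [7]].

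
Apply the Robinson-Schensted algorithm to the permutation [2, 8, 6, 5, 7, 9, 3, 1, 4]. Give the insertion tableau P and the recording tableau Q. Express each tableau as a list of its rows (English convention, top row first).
P = [[1, 3, 4, 9], [2, 7], [5], [6], [8]], Q = [[1, 2, 5, 6], [3, 9], [4], [7], [8]]

Insert each entry of the permutation into P by Schensted row insertion, recording in Q the position of each new cell.

Insert 2: appended to row 1. P = [[2]].
Insert 8: appended to row 1. P = [[2, 8]].
Insert 6: 6 bumps 8 from row 1; 8 starts row 2. P = [[2, 6], [8]].
Insert 5: 5 bumps 6 from row 1; 6 bumps 8 from row 2; 8 starts row 3. P = [[2, 5], [6], [8]].
Insert 7: appended to row 1. P = [[2, 5, 7], [6], [8]].
Insert 9: appended to row 1. P = [[2, 5, 7, 9], [6], [8]].
Insert 3: 3 bumps 5 from row 1; 5 bumps 6 from row 2; 6 bumps 8 from row 3; 8 starts row 4. P = [[2, 3, 7, 9], [5], [6], [8]].
Insert 1: 1 bumps 2 from row 1; 2 bumps 5 from row 2; 5 bumps 6 from row 3; 6 bumps 8 from row 4; 8 starts row 5. P = [[1, 3, 7, 9], [2], [5], [6], [8]].
Insert 4: 4 bumps 7 from row 1; 7 appends to row 2. P = [[1, 3, 4, 9], [2, 7], [5], [6], [8]].

So P = [[1, 3, 4, 9], [2, 7], [5], [6], [8]], Q = [[1, 2, 5, 6], [3, 9], [4], [7], [8]].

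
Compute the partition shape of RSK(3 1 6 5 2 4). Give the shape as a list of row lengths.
[3, 2, 1]

Row-insert each entry into an empty tableau.

After inserting 3: P = [[3]].
After inserting 1: P = [[1], [3]].
After inserting 6: P = [[1, 6], [3]].
After inserting 5: P = [[1, 5], [3, 6]].
After inserting 2: P = [[1, 2], [3, 5], [6]].
After inserting 4: P = [[1, 2, 4], [3, 5], [6]].

The final insertion tableau P = [[1, 2, 4], [3, 5], [6]] has shape [3, 2, 1].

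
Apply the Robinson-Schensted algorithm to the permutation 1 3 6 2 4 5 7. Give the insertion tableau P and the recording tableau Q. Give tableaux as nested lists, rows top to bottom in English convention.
Insert each entry of the permutation into P by Schensted row insertion, recording in Q the position of each new cell.

Insert 1: appended to row 1. P = [[1]], Q = [[1]].
Insert 3: appended to row 1. P = [[1, 3]], Q = [[1, 2]].
Insert 6: appended to row 1. P = [[1, 3, 6]], Q = [[1, 2, 3]].
Insert 2: 2 bumps 3 from row 1; 3 starts row 2. P = [[1, 2, 6], [3]], Q = [[1, 2, 3], [4]].
Insert 4: 4 bumps 6 from row 1; 6 appends to row 2. P = [[1, 2, 4], [3, 6]], Q = [[1, 2, 3], [4, 5]].
Insert 5: appended to row 1. P = [[1, 2, 4, 5], [3, 6]], Q = [[1, 2, 3, 6], [4, 5]].
Insert 7: appended to row 1. P = [[1, 2, 4, 5, 7], [3, 6]], Q = [[1, 2, 3, 6, 7], [4, 5]].

So P = [[1, 2, 4, 5, 7], [3, 6]], Q = [[1, 2, 3, 6, 7], [4, 5]].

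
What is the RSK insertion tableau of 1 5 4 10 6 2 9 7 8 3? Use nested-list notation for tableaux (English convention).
Insert 1: appended to row 1. P = [[1]].
Insert 5: appended to row 1. P = [[1, 5]].
Insert 4: 4 bumps 5 from row 1; 5 starts row 2. P = [[1, 4], [5]].
Insert 10: appended to row 1. P = [[1, 4, 10], [5]].
Insert 6: 6 bumps 10 from row 1; 10 appends to row 2. P = [[1, 4, 6], [5, 10]].
Insert 2: 2 bumps 4 from row 1; 4 bumps 5 from row 2; 5 starts row 3. P = [[1, 2, 6], [4, 10], [5]].
Insert 9: appended to row 1. P = [[1, 2, 6, 9], [4, 10], [5]].
Insert 7: 7 bumps 9 from row 1; 9 bumps 10 from row 2; 10 appends to row 3. P = [[1, 2, 6, 7], [4, 9], [5, 10]].
Insert 8: appended to row 1. P = [[1, 2, 6, 7, 8], [4, 9], [5, 10]].
Insert 3: 3 bumps 6 from row 1; 6 bumps 9 from row 2; 9 bumps 10 from row 3; 10 starts row 4. P = [[1, 2, 3, 7, 8], [4, 6], [5, 9], [10]].

So P = [[1, 2, 3, 7, 8], [4, 6], [5, 9], [10]].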